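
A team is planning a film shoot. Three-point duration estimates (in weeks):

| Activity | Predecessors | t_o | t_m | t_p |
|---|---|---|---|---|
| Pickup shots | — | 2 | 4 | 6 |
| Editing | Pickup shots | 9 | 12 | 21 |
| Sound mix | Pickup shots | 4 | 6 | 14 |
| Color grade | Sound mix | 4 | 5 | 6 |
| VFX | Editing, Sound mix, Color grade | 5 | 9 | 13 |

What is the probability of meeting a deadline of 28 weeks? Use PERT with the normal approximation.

0.789

te_Pickup shots = (2 + 4·4 + 6)/6 = 24/6 = 4; σ²_Pickup shots = ((6−2)/6)² = 0.444
te_Editing = (9 + 4·12 + 21)/6 = 78/6 = 13; σ²_Editing = ((21−9)/6)² = 4.000
te_Sound mix = (4 + 4·6 + 14)/6 = 42/6 = 7; σ²_Sound mix = ((14−4)/6)² = 2.778
te_Color grade = (4 + 4·5 + 6)/6 = 30/6 = 5; σ²_Color grade = ((6−4)/6)² = 0.111
te_VFX = (5 + 4·9 + 13)/6 = 54/6 = 9; σ²_VFX = ((13−5)/6)² = 1.778

Forward pass:
ES_Pickup shots = 0; EF_Pickup shots = 4
ES_Editing = 4; EF_Editing = 4+13 = 17
ES_Sound mix = 4; EF_Sound mix = 4+7 = 11
ES_Color grade = 11; EF_Color grade = 11+5 = 16
ES_VFX = max(EF_Editing=17, EF_Sound mix=11, EF_Color grade=16) = 17; EF_VFX = 17+9 = 26
Expected project duration μ = 26 weeks. Critical path: Pickup shots → Editing → VFX.

Variance along critical path = 0.444 + 4.000 + 1.778 = 6.222; σ = √6.222 = 2.494 weeks.
Z = (28 − 26) / 2.494 = 0.802
P(T ≤ 28) = Φ(0.802) ≈ 0.789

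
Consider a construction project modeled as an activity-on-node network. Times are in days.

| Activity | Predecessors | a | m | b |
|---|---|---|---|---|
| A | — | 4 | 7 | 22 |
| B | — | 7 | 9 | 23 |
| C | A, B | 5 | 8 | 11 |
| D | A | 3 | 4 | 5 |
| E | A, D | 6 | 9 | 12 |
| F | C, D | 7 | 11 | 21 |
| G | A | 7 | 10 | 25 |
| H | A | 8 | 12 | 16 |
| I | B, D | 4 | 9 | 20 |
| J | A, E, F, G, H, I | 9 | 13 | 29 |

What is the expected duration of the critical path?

46 days

te_A = (4 + 4·7 + 22)/6 = 54/6 = 9
te_B = (7 + 4·9 + 23)/6 = 66/6 = 11
te_C = (5 + 4·8 + 11)/6 = 48/6 = 8
te_D = (3 + 4·4 + 5)/6 = 24/6 = 4
te_E = (6 + 4·9 + 12)/6 = 54/6 = 9
te_F = (7 + 4·11 + 21)/6 = 72/6 = 12
te_G = (7 + 4·10 + 25)/6 = 72/6 = 12
te_H = (8 + 4·12 + 16)/6 = 72/6 = 12
te_I = (4 + 4·9 + 20)/6 = 60/6 = 10
te_J = (9 + 4·13 + 29)/6 = 90/6 = 15

Forward pass:
ES_A = 0; EF_A = 9
ES_B = 0; EF_B = 11
ES_C = max(EF_A=9, EF_B=11) = 11; EF_C = 11+8 = 19
ES_D = 9; EF_D = 9+4 = 13
ES_E = max(EF_A=9, EF_D=13) = 13; EF_E = 13+9 = 22
ES_F = max(EF_C=19, EF_D=13) = 19; EF_F = 19+12 = 31
ES_G = 9; EF_G = 9+12 = 21
ES_H = 9; EF_H = 9+12 = 21
ES_I = max(EF_B=11, EF_D=13) = 13; EF_I = 13+10 = 23
ES_J = max(EF_A=9, EF_E=22, EF_F=31, EF_G=21, EF_H=21, EF_I=23) = 31; EF_J = 31+15 = 46
Expected project duration μ = 46 days. Critical path: B → C → F → J.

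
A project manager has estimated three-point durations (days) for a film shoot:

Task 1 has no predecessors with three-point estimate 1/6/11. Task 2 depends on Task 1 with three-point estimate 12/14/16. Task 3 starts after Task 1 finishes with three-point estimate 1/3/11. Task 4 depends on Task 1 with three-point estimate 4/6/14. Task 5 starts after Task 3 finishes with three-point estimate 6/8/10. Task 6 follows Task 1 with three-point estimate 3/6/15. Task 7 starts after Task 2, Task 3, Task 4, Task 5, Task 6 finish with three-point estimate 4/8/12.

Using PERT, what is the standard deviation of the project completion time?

te_Task 1 = (1 + 4·6 + 11)/6 = 36/6 = 6; σ²_Task 1 = ((11−1)/6)² = 2.778
te_Task 2 = (12 + 4·14 + 16)/6 = 84/6 = 14; σ²_Task 2 = ((16−12)/6)² = 0.444
te_Task 3 = (1 + 4·3 + 11)/6 = 24/6 = 4; σ²_Task 3 = ((11−1)/6)² = 2.778
te_Task 4 = (4 + 4·6 + 14)/6 = 42/6 = 7; σ²_Task 4 = ((14−4)/6)² = 2.778
te_Task 5 = (6 + 4·8 + 10)/6 = 48/6 = 8; σ²_Task 5 = ((10−6)/6)² = 0.444
te_Task 6 = (3 + 4·6 + 15)/6 = 42/6 = 7; σ²_Task 6 = ((15−3)/6)² = 4.000
te_Task 7 = (4 + 4·8 + 12)/6 = 48/6 = 8; σ²_Task 7 = ((12−4)/6)² = 1.778

Forward pass:
ES_Task 1 = 0; EF_Task 1 = 6
ES_Task 2 = 6; EF_Task 2 = 6+14 = 20
ES_Task 3 = 6; EF_Task 3 = 6+4 = 10
ES_Task 4 = 6; EF_Task 4 = 6+7 = 13
ES_Task 5 = 10; EF_Task 5 = 10+8 = 18
ES_Task 6 = 6; EF_Task 6 = 6+7 = 13
ES_Task 7 = max(EF_Task 2=20, EF_Task 3=10, EF_Task 4=13, EF_Task 5=18, EF_Task 6=13) = 20; EF_Task 7 = 20+8 = 28
Expected project duration μ = 28 days. Critical path: Task 1 → Task 2 → Task 7.

Variance along critical path = 2.778 + 0.444 + 1.778 = 5.000
σ = √5.000 = 2.236 days

2.24 days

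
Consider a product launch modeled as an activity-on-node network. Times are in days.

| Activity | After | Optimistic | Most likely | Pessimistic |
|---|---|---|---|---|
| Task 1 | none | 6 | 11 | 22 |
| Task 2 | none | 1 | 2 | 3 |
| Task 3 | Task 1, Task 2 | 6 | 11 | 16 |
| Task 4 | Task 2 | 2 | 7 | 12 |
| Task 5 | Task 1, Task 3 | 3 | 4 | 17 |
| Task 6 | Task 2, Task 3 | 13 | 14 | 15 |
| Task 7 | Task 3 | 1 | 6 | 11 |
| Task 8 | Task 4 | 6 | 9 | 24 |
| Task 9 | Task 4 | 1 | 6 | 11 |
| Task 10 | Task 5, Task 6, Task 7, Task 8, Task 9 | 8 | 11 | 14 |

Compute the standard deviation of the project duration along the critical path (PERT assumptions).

te_Task 1 = (6 + 4·11 + 22)/6 = 72/6 = 12; σ²_Task 1 = ((22−6)/6)² = 7.111
te_Task 2 = (1 + 4·2 + 3)/6 = 12/6 = 2; σ²_Task 2 = ((3−1)/6)² = 0.111
te_Task 3 = (6 + 4·11 + 16)/6 = 66/6 = 11; σ²_Task 3 = ((16−6)/6)² = 2.778
te_Task 4 = (2 + 4·7 + 12)/6 = 42/6 = 7; σ²_Task 4 = ((12−2)/6)² = 2.778
te_Task 5 = (3 + 4·4 + 17)/6 = 36/6 = 6; σ²_Task 5 = ((17−3)/6)² = 5.444
te_Task 6 = (13 + 4·14 + 15)/6 = 84/6 = 14; σ²_Task 6 = ((15−13)/6)² = 0.111
te_Task 7 = (1 + 4·6 + 11)/6 = 36/6 = 6; σ²_Task 7 = ((11−1)/6)² = 2.778
te_Task 8 = (6 + 4·9 + 24)/6 = 66/6 = 11; σ²_Task 8 = ((24−6)/6)² = 9.000
te_Task 9 = (1 + 4·6 + 11)/6 = 36/6 = 6; σ²_Task 9 = ((11−1)/6)² = 2.778
te_Task 10 = (8 + 4·11 + 14)/6 = 66/6 = 11; σ²_Task 10 = ((14−8)/6)² = 1.000

Forward pass:
ES_Task 1 = 0; EF_Task 1 = 12
ES_Task 2 = 0; EF_Task 2 = 2
ES_Task 3 = max(EF_Task 1=12, EF_Task 2=2) = 12; EF_Task 3 = 12+11 = 23
ES_Task 4 = 2; EF_Task 4 = 2+7 = 9
ES_Task 5 = max(EF_Task 1=12, EF_Task 3=23) = 23; EF_Task 5 = 23+6 = 29
ES_Task 6 = max(EF_Task 2=2, EF_Task 3=23) = 23; EF_Task 6 = 23+14 = 37
ES_Task 7 = 23; EF_Task 7 = 23+6 = 29
ES_Task 8 = 9; EF_Task 8 = 9+11 = 20
ES_Task 9 = 9; EF_Task 9 = 9+6 = 15
ES_Task 10 = max(EF_Task 5=29, EF_Task 6=37, EF_Task 7=29, EF_Task 8=20, EF_Task 9=15) = 37; EF_Task 10 = 37+11 = 48
Expected project duration μ = 48 days. Critical path: Task 1 → Task 3 → Task 6 → Task 10.

Variance along critical path = 7.111 + 2.778 + 0.111 + 1.000 = 11.000
σ = √11.000 = 3.317 days

3.32 days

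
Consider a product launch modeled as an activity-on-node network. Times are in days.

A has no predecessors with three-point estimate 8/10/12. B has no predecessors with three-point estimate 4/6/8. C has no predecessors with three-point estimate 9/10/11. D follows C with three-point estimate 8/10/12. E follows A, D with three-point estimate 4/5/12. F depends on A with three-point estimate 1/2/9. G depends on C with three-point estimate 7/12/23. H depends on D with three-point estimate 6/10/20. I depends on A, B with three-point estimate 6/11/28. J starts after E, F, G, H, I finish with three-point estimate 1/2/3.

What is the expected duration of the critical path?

33 days

te_A = (8 + 4·10 + 12)/6 = 60/6 = 10
te_B = (4 + 4·6 + 8)/6 = 36/6 = 6
te_C = (9 + 4·10 + 11)/6 = 60/6 = 10
te_D = (8 + 4·10 + 12)/6 = 60/6 = 10
te_E = (4 + 4·5 + 12)/6 = 36/6 = 6
te_F = (1 + 4·2 + 9)/6 = 18/6 = 3
te_G = (7 + 4·12 + 23)/6 = 78/6 = 13
te_H = (6 + 4·10 + 20)/6 = 66/6 = 11
te_I = (6 + 4·11 + 28)/6 = 78/6 = 13
te_J = (1 + 4·2 + 3)/6 = 12/6 = 2

Forward pass:
ES_A = 0; EF_A = 10
ES_B = 0; EF_B = 6
ES_C = 0; EF_C = 10
ES_D = 10; EF_D = 10+10 = 20
ES_E = max(EF_A=10, EF_D=20) = 20; EF_E = 20+6 = 26
ES_F = 10; EF_F = 10+3 = 13
ES_G = 10; EF_G = 10+13 = 23
ES_H = 20; EF_H = 20+11 = 31
ES_I = max(EF_A=10, EF_B=6) = 10; EF_I = 10+13 = 23
ES_J = max(EF_E=26, EF_F=13, EF_G=23, EF_H=31, EF_I=23) = 31; EF_J = 31+2 = 33
Expected project duration μ = 33 days. Critical path: C → D → H → J.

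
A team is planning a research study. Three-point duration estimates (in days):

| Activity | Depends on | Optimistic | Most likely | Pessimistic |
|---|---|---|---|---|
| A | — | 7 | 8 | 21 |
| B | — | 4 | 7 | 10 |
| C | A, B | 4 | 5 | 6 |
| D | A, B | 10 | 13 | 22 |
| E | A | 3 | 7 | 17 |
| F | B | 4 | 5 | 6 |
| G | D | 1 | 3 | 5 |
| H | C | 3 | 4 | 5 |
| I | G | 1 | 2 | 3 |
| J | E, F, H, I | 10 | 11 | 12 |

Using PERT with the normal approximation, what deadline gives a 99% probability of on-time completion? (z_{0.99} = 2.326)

47.4 days

te_A = (7 + 4·8 + 21)/6 = 60/6 = 10; σ²_A = ((21−7)/6)² = 5.444
te_B = (4 + 4·7 + 10)/6 = 42/6 = 7; σ²_B = ((10−4)/6)² = 1.000
te_C = (4 + 4·5 + 6)/6 = 30/6 = 5; σ²_C = ((6−4)/6)² = 0.111
te_D = (10 + 4·13 + 22)/6 = 84/6 = 14; σ²_D = ((22−10)/6)² = 4.000
te_E = (3 + 4·7 + 17)/6 = 48/6 = 8; σ²_E = ((17−3)/6)² = 5.444
te_F = (4 + 4·5 + 6)/6 = 30/6 = 5; σ²_F = ((6−4)/6)² = 0.111
te_G = (1 + 4·3 + 5)/6 = 18/6 = 3; σ²_G = ((5−1)/6)² = 0.444
te_H = (3 + 4·4 + 5)/6 = 24/6 = 4; σ²_H = ((5−3)/6)² = 0.111
te_I = (1 + 4·2 + 3)/6 = 12/6 = 2; σ²_I = ((3−1)/6)² = 0.111
te_J = (10 + 4·11 + 12)/6 = 66/6 = 11; σ²_J = ((12−10)/6)² = 0.111

Forward pass:
ES_A = 0; EF_A = 10
ES_B = 0; EF_B = 7
ES_C = max(EF_A=10, EF_B=7) = 10; EF_C = 10+5 = 15
ES_D = max(EF_A=10, EF_B=7) = 10; EF_D = 10+14 = 24
ES_E = 10; EF_E = 10+8 = 18
ES_F = 7; EF_F = 7+5 = 12
ES_G = 24; EF_G = 24+3 = 27
ES_H = 15; EF_H = 15+4 = 19
ES_I = 27; EF_I = 27+2 = 29
ES_J = max(EF_E=18, EF_F=12, EF_H=19, EF_I=29) = 29; EF_J = 29+11 = 40
Expected project duration μ = 40 days. Critical path: A → D → G → I → J.

Variance along critical path = 5.444 + 4.000 + 0.444 + 0.111 + 0.111 = 10.111; σ = 3.180 days.
D = μ + z·σ = 40 + 2.326·3.180 = 47.4 days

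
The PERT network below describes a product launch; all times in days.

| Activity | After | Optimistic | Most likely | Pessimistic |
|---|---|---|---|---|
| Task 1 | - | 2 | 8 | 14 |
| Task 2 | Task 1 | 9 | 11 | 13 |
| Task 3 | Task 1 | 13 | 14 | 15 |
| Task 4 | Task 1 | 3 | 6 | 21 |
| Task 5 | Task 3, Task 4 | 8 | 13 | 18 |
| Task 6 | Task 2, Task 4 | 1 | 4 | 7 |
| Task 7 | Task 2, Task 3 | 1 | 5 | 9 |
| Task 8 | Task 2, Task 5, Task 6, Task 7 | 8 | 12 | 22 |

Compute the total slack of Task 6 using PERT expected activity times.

12 days

te_Task 1 = (2 + 4·8 + 14)/6 = 48/6 = 8
te_Task 2 = (9 + 4·11 + 13)/6 = 66/6 = 11
te_Task 3 = (13 + 4·14 + 15)/6 = 84/6 = 14
te_Task 4 = (3 + 4·6 + 21)/6 = 48/6 = 8
te_Task 5 = (8 + 4·13 + 18)/6 = 78/6 = 13
te_Task 6 = (1 + 4·4 + 7)/6 = 24/6 = 4
te_Task 7 = (1 + 4·5 + 9)/6 = 30/6 = 5
te_Task 8 = (8 + 4·12 + 22)/6 = 78/6 = 13

Forward pass:
ES_Task 1 = 0; EF_Task 1 = 8
ES_Task 2 = 8; EF_Task 2 = 8+11 = 19
ES_Task 3 = 8; EF_Task 3 = 8+14 = 22
ES_Task 4 = 8; EF_Task 4 = 8+8 = 16
ES_Task 5 = max(EF_Task 3=22, EF_Task 4=16) = 22; EF_Task 5 = 22+13 = 35
ES_Task 6 = max(EF_Task 2=19, EF_Task 4=16) = 19; EF_Task 6 = 19+4 = 23
ES_Task 7 = max(EF_Task 2=19, EF_Task 3=22) = 22; EF_Task 7 = 22+5 = 27
ES_Task 8 = max(EF_Task 2=19, EF_Task 5=35, EF_Task 6=23, EF_Task 7=27) = 35; EF_Task 8 = 35+13 = 48
Expected project duration μ = 48 days. Critical path: Task 1 → Task 3 → Task 5 → Task 8.

Backward pass:
LF_Task 8 = 48; LS_Task 8 = 48−13 = 35
LF_Task 7 = LS_Task 8 = 35; LS_Task 7 = 35−5 = 30
LF_Task 6 = LS_Task 8 = 35; LS_Task 6 = 35−4 = 31
LF_Task 5 = LS_Task 8 = 35; LS_Task 5 = 35−13 = 22
LF_Task 4 = min(LS_Task 5=22, LS_Task 6=31) = 22; LS_Task 4 = 22−8 = 14
LF_Task 3 = min(LS_Task 5=22, LS_Task 7=30) = 22; LS_Task 3 = 22−14 = 8
LF_Task 2 = min(LS_Task 6=31, LS_Task 7=30, LS_Task 8=35) = 30; LS_Task 2 = 30−11 = 19
LF_Task 1 = min(LS_Task 2=19, LS_Task 3=8, LS_Task 4=14) = 8; LS_Task 1 = 8−8 = 0
Slack_Task 6 = LS_Task 6 − ES_Task 6 = 31 − 19 = 12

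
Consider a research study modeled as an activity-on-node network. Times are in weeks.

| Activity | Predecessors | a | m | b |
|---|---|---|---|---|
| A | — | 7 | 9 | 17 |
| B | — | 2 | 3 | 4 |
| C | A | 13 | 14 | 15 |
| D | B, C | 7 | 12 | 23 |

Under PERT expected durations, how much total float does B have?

21 weeks

te_A = (7 + 4·9 + 17)/6 = 60/6 = 10
te_B = (2 + 4·3 + 4)/6 = 18/6 = 3
te_C = (13 + 4·14 + 15)/6 = 84/6 = 14
te_D = (7 + 4·12 + 23)/6 = 78/6 = 13

Forward pass:
ES_A = 0; EF_A = 10
ES_B = 0; EF_B = 3
ES_C = 10; EF_C = 10+14 = 24
ES_D = max(EF_B=3, EF_C=24) = 24; EF_D = 24+13 = 37
Expected project duration μ = 37 weeks. Critical path: A → C → D.

Backward pass:
LF_D = 37; LS_D = 37−13 = 24
LF_C = LS_D = 24; LS_C = 24−14 = 10
LF_B = LS_D = 24; LS_B = 24−3 = 21
LF_A = LS_C = 10; LS_A = 10−10 = 0
Slack_B = LS_B − ES_B = 21 − 0 = 21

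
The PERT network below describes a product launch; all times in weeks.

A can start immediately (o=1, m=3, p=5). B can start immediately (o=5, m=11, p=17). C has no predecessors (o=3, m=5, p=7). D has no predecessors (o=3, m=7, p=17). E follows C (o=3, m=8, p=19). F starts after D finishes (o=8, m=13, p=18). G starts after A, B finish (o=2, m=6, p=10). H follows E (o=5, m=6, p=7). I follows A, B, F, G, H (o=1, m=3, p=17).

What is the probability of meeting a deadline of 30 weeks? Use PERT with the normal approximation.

0.846

te_A = (1 + 4·3 + 5)/6 = 18/6 = 3; σ²_A = ((5−1)/6)² = 0.444
te_B = (5 + 4·11 + 17)/6 = 66/6 = 11; σ²_B = ((17−5)/6)² = 4.000
te_C = (3 + 4·5 + 7)/6 = 30/6 = 5; σ²_C = ((7−3)/6)² = 0.444
te_D = (3 + 4·7 + 17)/6 = 48/6 = 8; σ²_D = ((17−3)/6)² = 5.444
te_E = (3 + 4·8 + 19)/6 = 54/6 = 9; σ²_E = ((19−3)/6)² = 7.111
te_F = (8 + 4·13 + 18)/6 = 78/6 = 13; σ²_F = ((18−8)/6)² = 2.778
te_G = (2 + 4·6 + 10)/6 = 36/6 = 6; σ²_G = ((10−2)/6)² = 1.778
te_H = (5 + 4·6 + 7)/6 = 36/6 = 6; σ²_H = ((7−5)/6)² = 0.111
te_I = (1 + 4·3 + 17)/6 = 30/6 = 5; σ²_I = ((17−1)/6)² = 7.111

Forward pass:
ES_A = 0; EF_A = 3
ES_B = 0; EF_B = 11
ES_C = 0; EF_C = 5
ES_D = 0; EF_D = 8
ES_E = 5; EF_E = 5+9 = 14
ES_F = 8; EF_F = 8+13 = 21
ES_G = max(EF_A=3, EF_B=11) = 11; EF_G = 11+6 = 17
ES_H = 14; EF_H = 14+6 = 20
ES_I = max(EF_A=3, EF_B=11, EF_F=21, EF_G=17, EF_H=20) = 21; EF_I = 21+5 = 26
Expected project duration μ = 26 weeks. Critical path: D → F → I.

Variance along critical path = 5.444 + 2.778 + 7.111 = 15.333; σ = √15.333 = 3.916 weeks.
Z = (30 − 26) / 3.916 = 1.022
P(T ≤ 30) = Φ(1.022) ≈ 0.846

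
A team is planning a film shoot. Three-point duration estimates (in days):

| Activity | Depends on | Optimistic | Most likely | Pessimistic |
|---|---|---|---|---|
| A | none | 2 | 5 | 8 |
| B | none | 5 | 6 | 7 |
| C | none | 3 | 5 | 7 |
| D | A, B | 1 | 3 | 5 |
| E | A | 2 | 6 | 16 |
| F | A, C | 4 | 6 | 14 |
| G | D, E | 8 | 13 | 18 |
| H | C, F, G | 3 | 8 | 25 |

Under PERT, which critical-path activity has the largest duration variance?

H

te_A = (2 + 4·5 + 8)/6 = 30/6 = 5; σ²_A = ((8−2)/6)² = 1.000
te_B = (5 + 4·6 + 7)/6 = 36/6 = 6; σ²_B = ((7−5)/6)² = 0.111
te_C = (3 + 4·5 + 7)/6 = 30/6 = 5; σ²_C = ((7−3)/6)² = 0.444
te_D = (1 + 4·3 + 5)/6 = 18/6 = 3; σ²_D = ((5−1)/6)² = 0.444
te_E = (2 + 4·6 + 16)/6 = 42/6 = 7; σ²_E = ((16−2)/6)² = 5.444
te_F = (4 + 4·6 + 14)/6 = 42/6 = 7; σ²_F = ((14−4)/6)² = 2.778
te_G = (8 + 4·13 + 18)/6 = 78/6 = 13; σ²_G = ((18−8)/6)² = 2.778
te_H = (3 + 4·8 + 25)/6 = 60/6 = 10; σ²_H = ((25−3)/6)² = 13.444

Forward pass:
ES_A = 0; EF_A = 5
ES_B = 0; EF_B = 6
ES_C = 0; EF_C = 5
ES_D = max(EF_A=5, EF_B=6) = 6; EF_D = 6+3 = 9
ES_E = 5; EF_E = 5+7 = 12
ES_F = max(EF_A=5, EF_C=5) = 5; EF_F = 5+7 = 12
ES_G = max(EF_D=9, EF_E=12) = 12; EF_G = 12+13 = 25
ES_H = max(EF_C=5, EF_F=12, EF_G=25) = 25; EF_H = 25+10 = 35
Expected project duration μ = 35 days. Critical path: A → E → G → H.

Variances on critical path: σ²_A=1.000, σ²_E=5.444, σ²_G=2.778, σ²_H=13.444.
Largest is σ²_H = 13.444.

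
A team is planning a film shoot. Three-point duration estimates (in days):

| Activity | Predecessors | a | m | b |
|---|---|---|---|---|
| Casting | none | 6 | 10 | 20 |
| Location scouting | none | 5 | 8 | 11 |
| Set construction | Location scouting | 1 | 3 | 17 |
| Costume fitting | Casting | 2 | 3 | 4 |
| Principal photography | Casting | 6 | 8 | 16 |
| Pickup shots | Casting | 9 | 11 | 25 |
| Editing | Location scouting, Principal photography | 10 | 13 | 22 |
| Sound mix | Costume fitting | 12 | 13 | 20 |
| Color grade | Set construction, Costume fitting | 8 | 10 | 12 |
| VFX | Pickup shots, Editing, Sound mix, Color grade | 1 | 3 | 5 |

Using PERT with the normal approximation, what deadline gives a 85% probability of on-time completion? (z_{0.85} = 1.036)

te_Casting = (6 + 4·10 + 20)/6 = 66/6 = 11; σ²_Casting = ((20−6)/6)² = 5.444
te_Location scouting = (5 + 4·8 + 11)/6 = 48/6 = 8; σ²_Location scouting = ((11−5)/6)² = 1.000
te_Set construction = (1 + 4·3 + 17)/6 = 30/6 = 5; σ²_Set construction = ((17−1)/6)² = 7.111
te_Costume fitting = (2 + 4·3 + 4)/6 = 18/6 = 3; σ²_Costume fitting = ((4−2)/6)² = 0.111
te_Principal photography = (6 + 4·8 + 16)/6 = 54/6 = 9; σ²_Principal photography = ((16−6)/6)² = 2.778
te_Pickup shots = (9 + 4·11 + 25)/6 = 78/6 = 13; σ²_Pickup shots = ((25−9)/6)² = 7.111
te_Editing = (10 + 4·13 + 22)/6 = 84/6 = 14; σ²_Editing = ((22−10)/6)² = 4.000
te_Sound mix = (12 + 4·13 + 20)/6 = 84/6 = 14; σ²_Sound mix = ((20−12)/6)² = 1.778
te_Color grade = (8 + 4·10 + 12)/6 = 60/6 = 10; σ²_Color grade = ((12−8)/6)² = 0.444
te_VFX = (1 + 4·3 + 5)/6 = 18/6 = 3; σ²_VFX = ((5−1)/6)² = 0.444

Forward pass:
ES_Casting = 0; EF_Casting = 11
ES_Location scouting = 0; EF_Location scouting = 8
ES_Set construction = 8; EF_Set construction = 8+5 = 13
ES_Costume fitting = 11; EF_Costume fitting = 11+3 = 14
ES_Principal photography = 11; EF_Principal photography = 11+9 = 20
ES_Pickup shots = 11; EF_Pickup shots = 11+13 = 24
ES_Editing = max(EF_Location scouting=8, EF_Principal photography=20) = 20; EF_Editing = 20+14 = 34
ES_Sound mix = 14; EF_Sound mix = 14+14 = 28
ES_Color grade = max(EF_Set construction=13, EF_Costume fitting=14) = 14; EF_Color grade = 14+10 = 24
ES_VFX = max(EF_Pickup shots=24, EF_Editing=34, EF_Sound mix=28, EF_Color grade=24) = 34; EF_VFX = 34+3 = 37
Expected project duration μ = 37 days. Critical path: Casting → Principal photography → Editing → VFX.

Variance along critical path = 5.444 + 2.778 + 4.000 + 0.444 = 12.667; σ = 3.559 days.
D = μ + z·σ = 37 + 1.036·3.559 = 40.7 days

40.7 days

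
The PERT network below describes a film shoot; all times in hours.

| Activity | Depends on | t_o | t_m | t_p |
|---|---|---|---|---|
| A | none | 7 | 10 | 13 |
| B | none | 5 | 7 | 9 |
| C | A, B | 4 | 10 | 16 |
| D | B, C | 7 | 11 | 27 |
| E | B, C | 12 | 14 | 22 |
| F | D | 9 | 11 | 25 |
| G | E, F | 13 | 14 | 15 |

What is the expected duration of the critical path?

60 hours

te_A = (7 + 4·10 + 13)/6 = 60/6 = 10
te_B = (5 + 4·7 + 9)/6 = 42/6 = 7
te_C = (4 + 4·10 + 16)/6 = 60/6 = 10
te_D = (7 + 4·11 + 27)/6 = 78/6 = 13
te_E = (12 + 4·14 + 22)/6 = 90/6 = 15
te_F = (9 + 4·11 + 25)/6 = 78/6 = 13
te_G = (13 + 4·14 + 15)/6 = 84/6 = 14

Forward pass:
ES_A = 0; EF_A = 10
ES_B = 0; EF_B = 7
ES_C = max(EF_A=10, EF_B=7) = 10; EF_C = 10+10 = 20
ES_D = max(EF_B=7, EF_C=20) = 20; EF_D = 20+13 = 33
ES_E = max(EF_B=7, EF_C=20) = 20; EF_E = 20+15 = 35
ES_F = 33; EF_F = 33+13 = 46
ES_G = max(EF_E=35, EF_F=46) = 46; EF_G = 46+14 = 60
Expected project duration μ = 60 hours. Critical path: A → C → D → F → G.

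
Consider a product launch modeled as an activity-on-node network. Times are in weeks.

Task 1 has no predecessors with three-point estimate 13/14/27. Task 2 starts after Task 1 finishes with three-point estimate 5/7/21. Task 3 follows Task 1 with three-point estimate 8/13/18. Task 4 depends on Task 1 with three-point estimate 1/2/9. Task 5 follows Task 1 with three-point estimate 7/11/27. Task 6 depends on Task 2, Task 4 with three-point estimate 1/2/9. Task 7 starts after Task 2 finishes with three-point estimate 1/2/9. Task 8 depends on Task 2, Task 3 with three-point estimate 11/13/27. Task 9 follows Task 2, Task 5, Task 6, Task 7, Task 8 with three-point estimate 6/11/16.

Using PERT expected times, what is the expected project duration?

te_Task 1 = (13 + 4·14 + 27)/6 = 96/6 = 16
te_Task 2 = (5 + 4·7 + 21)/6 = 54/6 = 9
te_Task 3 = (8 + 4·13 + 18)/6 = 78/6 = 13
te_Task 4 = (1 + 4·2 + 9)/6 = 18/6 = 3
te_Task 5 = (7 + 4·11 + 27)/6 = 78/6 = 13
te_Task 6 = (1 + 4·2 + 9)/6 = 18/6 = 3
te_Task 7 = (1 + 4·2 + 9)/6 = 18/6 = 3
te_Task 8 = (11 + 4·13 + 27)/6 = 90/6 = 15
te_Task 9 = (6 + 4·11 + 16)/6 = 66/6 = 11

Forward pass:
ES_Task 1 = 0; EF_Task 1 = 16
ES_Task 2 = 16; EF_Task 2 = 16+9 = 25
ES_Task 3 = 16; EF_Task 3 = 16+13 = 29
ES_Task 4 = 16; EF_Task 4 = 16+3 = 19
ES_Task 5 = 16; EF_Task 5 = 16+13 = 29
ES_Task 6 = max(EF_Task 2=25, EF_Task 4=19) = 25; EF_Task 6 = 25+3 = 28
ES_Task 7 = 25; EF_Task 7 = 25+3 = 28
ES_Task 8 = max(EF_Task 2=25, EF_Task 3=29) = 29; EF_Task 8 = 29+15 = 44
ES_Task 9 = max(EF_Task 2=25, EF_Task 5=29, EF_Task 6=28, EF_Task 7=28, EF_Task 8=44) = 44; EF_Task 9 = 44+11 = 55
Expected project duration μ = 55 weeks. Critical path: Task 1 → Task 3 → Task 8 → Task 9.

55 weeks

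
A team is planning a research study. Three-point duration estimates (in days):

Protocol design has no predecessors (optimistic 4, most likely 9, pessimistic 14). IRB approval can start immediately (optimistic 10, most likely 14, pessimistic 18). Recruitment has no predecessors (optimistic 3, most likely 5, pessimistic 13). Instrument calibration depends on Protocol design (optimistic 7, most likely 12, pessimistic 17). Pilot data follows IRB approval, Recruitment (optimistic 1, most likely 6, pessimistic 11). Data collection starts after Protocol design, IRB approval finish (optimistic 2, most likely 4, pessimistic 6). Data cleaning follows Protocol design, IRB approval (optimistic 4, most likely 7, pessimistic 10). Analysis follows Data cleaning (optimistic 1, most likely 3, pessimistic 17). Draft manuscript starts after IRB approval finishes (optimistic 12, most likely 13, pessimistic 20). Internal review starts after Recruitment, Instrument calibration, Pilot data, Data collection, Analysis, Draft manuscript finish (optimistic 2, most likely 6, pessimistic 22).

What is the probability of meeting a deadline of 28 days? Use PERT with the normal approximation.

te_Protocol design = (4 + 4·9 + 14)/6 = 54/6 = 9; σ²_Protocol design = ((14−4)/6)² = 2.778
te_IRB approval = (10 + 4·14 + 18)/6 = 84/6 = 14; σ²_IRB approval = ((18−10)/6)² = 1.778
te_Recruitment = (3 + 4·5 + 13)/6 = 36/6 = 6; σ²_Recruitment = ((13−3)/6)² = 2.778
te_Instrument calibration = (7 + 4·12 + 17)/6 = 72/6 = 12; σ²_Instrument calibration = ((17−7)/6)² = 2.778
te_Pilot data = (1 + 4·6 + 11)/6 = 36/6 = 6; σ²_Pilot data = ((11−1)/6)² = 2.778
te_Data collection = (2 + 4·4 + 6)/6 = 24/6 = 4; σ²_Data collection = ((6−2)/6)² = 0.444
te_Data cleaning = (4 + 4·7 + 10)/6 = 42/6 = 7; σ²_Data cleaning = ((10−4)/6)² = 1.000
te_Analysis = (1 + 4·3 + 17)/6 = 30/6 = 5; σ²_Analysis = ((17−1)/6)² = 7.111
te_Draft manuscript = (12 + 4·13 + 20)/6 = 84/6 = 14; σ²_Draft manuscript = ((20−12)/6)² = 1.778
te_Internal review = (2 + 4·6 + 22)/6 = 48/6 = 8; σ²_Internal review = ((22−2)/6)² = 11.111

Forward pass:
ES_Protocol design = 0; EF_Protocol design = 9
ES_IRB approval = 0; EF_IRB approval = 14
ES_Recruitment = 0; EF_Recruitment = 6
ES_Instrument calibration = 9; EF_Instrument calibration = 9+12 = 21
ES_Pilot data = max(EF_IRB approval=14, EF_Recruitment=6) = 14; EF_Pilot data = 14+6 = 20
ES_Data collection = max(EF_Protocol design=9, EF_IRB approval=14) = 14; EF_Data collection = 14+4 = 18
ES_Data cleaning = max(EF_Protocol design=9, EF_IRB approval=14) = 14; EF_Data cleaning = 14+7 = 21
ES_Analysis = 21; EF_Analysis = 21+5 = 26
ES_Draft manuscript = 14; EF_Draft manuscript = 14+14 = 28
ES_Internal review = max(EF_Recruitment=6, EF_Instrument calibration=21, EF_Pilot data=20, EF_Data collection=18, EF_Analysis=26, EF_Draft manuscript=28) = 28; EF_Internal review = 28+8 = 36
Expected project duration μ = 36 days. Critical path: IRB approval → Draft manuscript → Internal review.

Variance along critical path = 1.778 + 1.778 + 11.111 = 14.667; σ = √14.667 = 3.830 days.
Z = (28 − 36) / 3.830 = -2.089
P(T ≤ 28) = Φ(-2.089) ≈ 0.018

0.018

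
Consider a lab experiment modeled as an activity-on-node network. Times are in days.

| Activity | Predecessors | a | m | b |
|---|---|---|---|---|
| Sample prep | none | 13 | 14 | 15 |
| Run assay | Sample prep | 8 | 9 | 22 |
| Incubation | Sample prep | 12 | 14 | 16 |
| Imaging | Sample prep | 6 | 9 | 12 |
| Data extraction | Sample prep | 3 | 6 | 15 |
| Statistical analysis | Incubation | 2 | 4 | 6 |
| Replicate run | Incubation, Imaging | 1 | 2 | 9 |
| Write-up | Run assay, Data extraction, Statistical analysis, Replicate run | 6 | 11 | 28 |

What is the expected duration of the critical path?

45 days

te_Sample prep = (13 + 4·14 + 15)/6 = 84/6 = 14
te_Run assay = (8 + 4·9 + 22)/6 = 66/6 = 11
te_Incubation = (12 + 4·14 + 16)/6 = 84/6 = 14
te_Imaging = (6 + 4·9 + 12)/6 = 54/6 = 9
te_Data extraction = (3 + 4·6 + 15)/6 = 42/6 = 7
te_Statistical analysis = (2 + 4·4 + 6)/6 = 24/6 = 4
te_Replicate run = (1 + 4·2 + 9)/6 = 18/6 = 3
te_Write-up = (6 + 4·11 + 28)/6 = 78/6 = 13

Forward pass:
ES_Sample prep = 0; EF_Sample prep = 14
ES_Run assay = 14; EF_Run assay = 14+11 = 25
ES_Incubation = 14; EF_Incubation = 14+14 = 28
ES_Imaging = 14; EF_Imaging = 14+9 = 23
ES_Data extraction = 14; EF_Data extraction = 14+7 = 21
ES_Statistical analysis = 28; EF_Statistical analysis = 28+4 = 32
ES_Replicate run = max(EF_Incubation=28, EF_Imaging=23) = 28; EF_Replicate run = 28+3 = 31
ES_Write-up = max(EF_Run assay=25, EF_Data extraction=21, EF_Statistical analysis=32, EF_Replicate run=31) = 32; EF_Write-up = 32+13 = 45
Expected project duration μ = 45 days. Critical path: Sample prep → Incubation → Statistical analysis → Write-up.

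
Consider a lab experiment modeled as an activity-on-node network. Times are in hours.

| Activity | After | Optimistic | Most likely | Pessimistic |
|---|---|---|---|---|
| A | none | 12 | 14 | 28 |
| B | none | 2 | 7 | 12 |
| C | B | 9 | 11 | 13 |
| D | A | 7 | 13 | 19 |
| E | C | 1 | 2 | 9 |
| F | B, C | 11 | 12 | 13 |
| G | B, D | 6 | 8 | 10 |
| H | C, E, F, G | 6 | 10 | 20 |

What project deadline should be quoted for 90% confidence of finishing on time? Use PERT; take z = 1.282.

te_A = (12 + 4·14 + 28)/6 = 96/6 = 16; σ²_A = ((28−12)/6)² = 7.111
te_B = (2 + 4·7 + 12)/6 = 42/6 = 7; σ²_B = ((12−2)/6)² = 2.778
te_C = (9 + 4·11 + 13)/6 = 66/6 = 11; σ²_C = ((13−9)/6)² = 0.444
te_D = (7 + 4·13 + 19)/6 = 78/6 = 13; σ²_D = ((19−7)/6)² = 4.000
te_E = (1 + 4·2 + 9)/6 = 18/6 = 3; σ²_E = ((9−1)/6)² = 1.778
te_F = (11 + 4·12 + 13)/6 = 72/6 = 12; σ²_F = ((13−11)/6)² = 0.111
te_G = (6 + 4·8 + 10)/6 = 48/6 = 8; σ²_G = ((10−6)/6)² = 0.444
te_H = (6 + 4·10 + 20)/6 = 66/6 = 11; σ²_H = ((20−6)/6)² = 5.444

Forward pass:
ES_A = 0; EF_A = 16
ES_B = 0; EF_B = 7
ES_C = 7; EF_C = 7+11 = 18
ES_D = 16; EF_D = 16+13 = 29
ES_E = 18; EF_E = 18+3 = 21
ES_F = max(EF_B=7, EF_C=18) = 18; EF_F = 18+12 = 30
ES_G = max(EF_B=7, EF_D=29) = 29; EF_G = 29+8 = 37
ES_H = max(EF_C=18, EF_E=21, EF_F=30, EF_G=37) = 37; EF_H = 37+11 = 48
Expected project duration μ = 48 hours. Critical path: A → D → G → H.

Variance along critical path = 7.111 + 4.000 + 0.444 + 5.444 = 17.000; σ = 4.123 hours.
D = μ + z·σ = 48 + 1.282·4.123 = 53.3 hours

53.3 hours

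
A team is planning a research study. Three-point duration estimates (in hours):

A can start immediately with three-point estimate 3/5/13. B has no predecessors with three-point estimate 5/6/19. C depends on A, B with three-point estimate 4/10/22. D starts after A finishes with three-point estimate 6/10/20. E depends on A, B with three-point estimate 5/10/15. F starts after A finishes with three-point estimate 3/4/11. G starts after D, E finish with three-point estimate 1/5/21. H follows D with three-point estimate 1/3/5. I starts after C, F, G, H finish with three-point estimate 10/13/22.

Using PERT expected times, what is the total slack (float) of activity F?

14 hours

te_A = (3 + 4·5 + 13)/6 = 36/6 = 6
te_B = (5 + 4·6 + 19)/6 = 48/6 = 8
te_C = (4 + 4·10 + 22)/6 = 66/6 = 11
te_D = (6 + 4·10 + 20)/6 = 66/6 = 11
te_E = (5 + 4·10 + 15)/6 = 60/6 = 10
te_F = (3 + 4·4 + 11)/6 = 30/6 = 5
te_G = (1 + 4·5 + 21)/6 = 42/6 = 7
te_H = (1 + 4·3 + 5)/6 = 18/6 = 3
te_I = (10 + 4·13 + 22)/6 = 84/6 = 14

Forward pass:
ES_A = 0; EF_A = 6
ES_B = 0; EF_B = 8
ES_C = max(EF_A=6, EF_B=8) = 8; EF_C = 8+11 = 19
ES_D = 6; EF_D = 6+11 = 17
ES_E = max(EF_A=6, EF_B=8) = 8; EF_E = 8+10 = 18
ES_F = 6; EF_F = 6+5 = 11
ES_G = max(EF_D=17, EF_E=18) = 18; EF_G = 18+7 = 25
ES_H = 17; EF_H = 17+3 = 20
ES_I = max(EF_C=19, EF_F=11, EF_G=25, EF_H=20) = 25; EF_I = 25+14 = 39
Expected project duration μ = 39 hours. Critical path: B → E → G → I.

Backward pass:
LF_I = 39; LS_I = 39−14 = 25
LF_H = LS_I = 25; LS_H = 25−3 = 22
LF_G = LS_I = 25; LS_G = 25−7 = 18
LF_F = LS_I = 25; LS_F = 25−5 = 20
LF_E = LS_G = 18; LS_E = 18−10 = 8
LF_D = min(LS_G=18, LS_H=22) = 18; LS_D = 18−11 = 7
LF_C = LS_I = 25; LS_C = 25−11 = 14
LF_B = min(LS_C=14, LS_E=8) = 8; LS_B = 8−8 = 0
LF_A = min(LS_C=14, LS_D=7, LS_E=8, LS_F=20) = 7; LS_A = 7−6 = 1
Slack_F = LS_F − ES_F = 20 − 6 = 14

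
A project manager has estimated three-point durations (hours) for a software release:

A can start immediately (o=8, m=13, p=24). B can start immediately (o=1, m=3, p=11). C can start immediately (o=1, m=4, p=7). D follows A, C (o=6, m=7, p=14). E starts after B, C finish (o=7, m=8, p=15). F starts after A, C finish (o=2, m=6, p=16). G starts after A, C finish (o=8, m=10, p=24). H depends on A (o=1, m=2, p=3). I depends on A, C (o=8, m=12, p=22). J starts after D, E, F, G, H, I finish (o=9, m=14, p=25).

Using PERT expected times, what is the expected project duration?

42 hours

te_A = (8 + 4·13 + 24)/6 = 84/6 = 14
te_B = (1 + 4·3 + 11)/6 = 24/6 = 4
te_C = (1 + 4·4 + 7)/6 = 24/6 = 4
te_D = (6 + 4·7 + 14)/6 = 48/6 = 8
te_E = (7 + 4·8 + 15)/6 = 54/6 = 9
te_F = (2 + 4·6 + 16)/6 = 42/6 = 7
te_G = (8 + 4·10 + 24)/6 = 72/6 = 12
te_H = (1 + 4·2 + 3)/6 = 12/6 = 2
te_I = (8 + 4·12 + 22)/6 = 78/6 = 13
te_J = (9 + 4·14 + 25)/6 = 90/6 = 15

Forward pass:
ES_A = 0; EF_A = 14
ES_B = 0; EF_B = 4
ES_C = 0; EF_C = 4
ES_D = max(EF_A=14, EF_C=4) = 14; EF_D = 14+8 = 22
ES_E = max(EF_B=4, EF_C=4) = 4; EF_E = 4+9 = 13
ES_F = max(EF_A=14, EF_C=4) = 14; EF_F = 14+7 = 21
ES_G = max(EF_A=14, EF_C=4) = 14; EF_G = 14+12 = 26
ES_H = 14; EF_H = 14+2 = 16
ES_I = max(EF_A=14, EF_C=4) = 14; EF_I = 14+13 = 27
ES_J = max(EF_D=22, EF_E=13, EF_F=21, EF_G=26, EF_H=16, EF_I=27) = 27; EF_J = 27+15 = 42
Expected project duration μ = 42 hours. Critical path: A → I → J.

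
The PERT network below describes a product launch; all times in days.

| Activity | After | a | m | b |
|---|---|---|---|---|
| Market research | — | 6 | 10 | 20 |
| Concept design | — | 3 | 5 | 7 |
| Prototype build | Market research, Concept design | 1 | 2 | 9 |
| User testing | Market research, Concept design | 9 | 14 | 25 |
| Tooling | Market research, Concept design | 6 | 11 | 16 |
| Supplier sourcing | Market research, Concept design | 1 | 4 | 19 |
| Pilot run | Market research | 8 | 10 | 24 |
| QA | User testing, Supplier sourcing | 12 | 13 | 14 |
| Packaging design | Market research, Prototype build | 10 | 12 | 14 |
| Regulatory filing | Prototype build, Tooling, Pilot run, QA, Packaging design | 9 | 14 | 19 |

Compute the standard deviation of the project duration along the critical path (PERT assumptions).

te_Market research = (6 + 4·10 + 20)/6 = 66/6 = 11; σ²_Market research = ((20−6)/6)² = 5.444
te_Concept design = (3 + 4·5 + 7)/6 = 30/6 = 5; σ²_Concept design = ((7−3)/6)² = 0.444
te_Prototype build = (1 + 4·2 + 9)/6 = 18/6 = 3; σ²_Prototype build = ((9−1)/6)² = 1.778
te_User testing = (9 + 4·14 + 25)/6 = 90/6 = 15; σ²_User testing = ((25−9)/6)² = 7.111
te_Tooling = (6 + 4·11 + 16)/6 = 66/6 = 11; σ²_Tooling = ((16−6)/6)² = 2.778
te_Supplier sourcing = (1 + 4·4 + 19)/6 = 36/6 = 6; σ²_Supplier sourcing = ((19−1)/6)² = 9.000
te_Pilot run = (8 + 4·10 + 24)/6 = 72/6 = 12; σ²_Pilot run = ((24−8)/6)² = 7.111
te_QA = (12 + 4·13 + 14)/6 = 78/6 = 13; σ²_QA = ((14−12)/6)² = 0.111
te_Packaging design = (10 + 4·12 + 14)/6 = 72/6 = 12; σ²_Packaging design = ((14−10)/6)² = 0.444
te_Regulatory filing = (9 + 4·14 + 19)/6 = 84/6 = 14; σ²_Regulatory filing = ((19−9)/6)² = 2.778

Forward pass:
ES_Market research = 0; EF_Market research = 11
ES_Concept design = 0; EF_Concept design = 5
ES_Prototype build = max(EF_Market research=11, EF_Concept design=5) = 11; EF_Prototype build = 11+3 = 14
ES_User testing = max(EF_Market research=11, EF_Concept design=5) = 11; EF_User testing = 11+15 = 26
ES_Tooling = max(EF_Market research=11, EF_Concept design=5) = 11; EF_Tooling = 11+11 = 22
ES_Supplier sourcing = max(EF_Market research=11, EF_Concept design=5) = 11; EF_Supplier sourcing = 11+6 = 17
ES_Pilot run = 11; EF_Pilot run = 11+12 = 23
ES_QA = max(EF_User testing=26, EF_Supplier sourcing=17) = 26; EF_QA = 26+13 = 39
ES_Packaging design = max(EF_Market research=11, EF_Prototype build=14) = 14; EF_Packaging design = 14+12 = 26
ES_Regulatory filing = max(EF_Prototype build=14, EF_Tooling=22, EF_Pilot run=23, EF_QA=39, EF_Packaging design=26) = 39; EF_Regulatory filing = 39+14 = 53
Expected project duration μ = 53 days. Critical path: Market research → User testing → QA → Regulatory filing.

Variance along critical path = 5.444 + 7.111 + 0.111 + 2.778 = 15.444
σ = √15.444 = 3.930 days

3.93 days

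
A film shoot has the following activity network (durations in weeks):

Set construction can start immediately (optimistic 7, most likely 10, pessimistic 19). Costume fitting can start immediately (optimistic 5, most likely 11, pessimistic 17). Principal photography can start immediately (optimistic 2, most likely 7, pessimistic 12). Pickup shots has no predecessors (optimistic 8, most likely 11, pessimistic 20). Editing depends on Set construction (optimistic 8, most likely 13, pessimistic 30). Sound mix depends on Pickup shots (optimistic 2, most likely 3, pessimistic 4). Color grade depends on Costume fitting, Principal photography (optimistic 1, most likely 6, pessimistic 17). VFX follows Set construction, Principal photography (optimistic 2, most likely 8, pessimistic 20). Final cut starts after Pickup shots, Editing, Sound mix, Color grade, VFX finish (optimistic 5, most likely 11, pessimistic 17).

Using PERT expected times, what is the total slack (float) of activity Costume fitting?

8 weeks

te_Set construction = (7 + 4·10 + 19)/6 = 66/6 = 11
te_Costume fitting = (5 + 4·11 + 17)/6 = 66/6 = 11
te_Principal photography = (2 + 4·7 + 12)/6 = 42/6 = 7
te_Pickup shots = (8 + 4·11 + 20)/6 = 72/6 = 12
te_Editing = (8 + 4·13 + 30)/6 = 90/6 = 15
te_Sound mix = (2 + 4·3 + 4)/6 = 18/6 = 3
te_Color grade = (1 + 4·6 + 17)/6 = 42/6 = 7
te_VFX = (2 + 4·8 + 20)/6 = 54/6 = 9
te_Final cut = (5 + 4·11 + 17)/6 = 66/6 = 11

Forward pass:
ES_Set construction = 0; EF_Set construction = 11
ES_Costume fitting = 0; EF_Costume fitting = 11
ES_Principal photography = 0; EF_Principal photography = 7
ES_Pickup shots = 0; EF_Pickup shots = 12
ES_Editing = 11; EF_Editing = 11+15 = 26
ES_Sound mix = 12; EF_Sound mix = 12+3 = 15
ES_Color grade = max(EF_Costume fitting=11, EF_Principal photography=7) = 11; EF_Color grade = 11+7 = 18
ES_VFX = max(EF_Set construction=11, EF_Principal photography=7) = 11; EF_VFX = 11+9 = 20
ES_Final cut = max(EF_Pickup shots=12, EF_Editing=26, EF_Sound mix=15, EF_Color grade=18, EF_VFX=20) = 26; EF_Final cut = 26+11 = 37
Expected project duration μ = 37 weeks. Critical path: Set construction → Editing → Final cut.

Backward pass:
LF_Final cut = 37; LS_Final cut = 37−11 = 26
LF_VFX = LS_Final cut = 26; LS_VFX = 26−9 = 17
LF_Color grade = LS_Final cut = 26; LS_Color grade = 26−7 = 19
LF_Sound mix = LS_Final cut = 26; LS_Sound mix = 26−3 = 23
LF_Editing = LS_Final cut = 26; LS_Editing = 26−15 = 11
LF_Pickup shots = min(LS_Sound mix=23, LS_Final cut=26) = 23; LS_Pickup shots = 23−12 = 11
LF_Principal photography = min(LS_Color grade=19, LS_VFX=17) = 17; LS_Principal photography = 17−7 = 10
LF_Costume fitting = LS_Color grade = 19; LS_Costume fitting = 19−11 = 8
LF_Set construction = min(LS_Editing=11, LS_VFX=17) = 11; LS_Set construction = 11−11 = 0
Slack_Costume fitting = LS_Costume fitting − ES_Costume fitting = 8 − 0 = 8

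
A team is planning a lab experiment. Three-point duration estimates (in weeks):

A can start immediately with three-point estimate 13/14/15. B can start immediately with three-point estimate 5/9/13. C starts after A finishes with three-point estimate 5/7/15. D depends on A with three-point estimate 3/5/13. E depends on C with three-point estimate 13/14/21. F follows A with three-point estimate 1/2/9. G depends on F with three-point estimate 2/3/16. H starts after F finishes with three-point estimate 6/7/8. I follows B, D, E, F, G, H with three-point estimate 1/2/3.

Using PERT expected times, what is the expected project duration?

te_A = (13 + 4·14 + 15)/6 = 84/6 = 14
te_B = (5 + 4·9 + 13)/6 = 54/6 = 9
te_C = (5 + 4·7 + 15)/6 = 48/6 = 8
te_D = (3 + 4·5 + 13)/6 = 36/6 = 6
te_E = (13 + 4·14 + 21)/6 = 90/6 = 15
te_F = (1 + 4·2 + 9)/6 = 18/6 = 3
te_G = (2 + 4·3 + 16)/6 = 30/6 = 5
te_H = (6 + 4·7 + 8)/6 = 42/6 = 7
te_I = (1 + 4·2 + 3)/6 = 12/6 = 2

Forward pass:
ES_A = 0; EF_A = 14
ES_B = 0; EF_B = 9
ES_C = 14; EF_C = 14+8 = 22
ES_D = 14; EF_D = 14+6 = 20
ES_E = 22; EF_E = 22+15 = 37
ES_F = 14; EF_F = 14+3 = 17
ES_G = 17; EF_G = 17+5 = 22
ES_H = 17; EF_H = 17+7 = 24
ES_I = max(EF_B=9, EF_D=20, EF_E=37, EF_F=17, EF_G=22, EF_H=24) = 37; EF_I = 37+2 = 39
Expected project duration μ = 39 weeks. Critical path: A → C → E → I.

39 weeks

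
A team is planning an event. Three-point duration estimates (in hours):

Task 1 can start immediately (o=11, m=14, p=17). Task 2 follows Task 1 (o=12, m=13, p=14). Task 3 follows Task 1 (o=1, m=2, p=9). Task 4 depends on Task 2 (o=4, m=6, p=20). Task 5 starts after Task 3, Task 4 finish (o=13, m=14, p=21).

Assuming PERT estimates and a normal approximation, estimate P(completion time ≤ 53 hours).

te_Task 1 = (11 + 4·14 + 17)/6 = 84/6 = 14; σ²_Task 1 = ((17−11)/6)² = 1.000
te_Task 2 = (12 + 4·13 + 14)/6 = 78/6 = 13; σ²_Task 2 = ((14−12)/6)² = 0.111
te_Task 3 = (1 + 4·2 + 9)/6 = 18/6 = 3; σ²_Task 3 = ((9−1)/6)² = 1.778
te_Task 4 = (4 + 4·6 + 20)/6 = 48/6 = 8; σ²_Task 4 = ((20−4)/6)² = 7.111
te_Task 5 = (13 + 4·14 + 21)/6 = 90/6 = 15; σ²_Task 5 = ((21−13)/6)² = 1.778

Forward pass:
ES_Task 1 = 0; EF_Task 1 = 14
ES_Task 2 = 14; EF_Task 2 = 14+13 = 27
ES_Task 3 = 14; EF_Task 3 = 14+3 = 17
ES_Task 4 = 27; EF_Task 4 = 27+8 = 35
ES_Task 5 = max(EF_Task 3=17, EF_Task 4=35) = 35; EF_Task 5 = 35+15 = 50
Expected project duration μ = 50 hours. Critical path: Task 1 → Task 2 → Task 4 → Task 5.

Variance along critical path = 1.000 + 0.111 + 7.111 + 1.778 = 10.000; σ = √10.000 = 3.162 hours.
Z = (53 − 50) / 3.162 = 0.949
P(T ≤ 53) = Φ(0.949) ≈ 0.829

0.829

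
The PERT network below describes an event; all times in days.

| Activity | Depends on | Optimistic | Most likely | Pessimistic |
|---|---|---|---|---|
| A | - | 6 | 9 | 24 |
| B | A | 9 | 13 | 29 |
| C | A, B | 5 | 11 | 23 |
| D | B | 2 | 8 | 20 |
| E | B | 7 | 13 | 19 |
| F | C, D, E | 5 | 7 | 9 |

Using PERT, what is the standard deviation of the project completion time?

te_A = (6 + 4·9 + 24)/6 = 66/6 = 11; σ²_A = ((24−6)/6)² = 9.000
te_B = (9 + 4·13 + 29)/6 = 90/6 = 15; σ²_B = ((29−9)/6)² = 11.111
te_C = (5 + 4·11 + 23)/6 = 72/6 = 12; σ²_C = ((23−5)/6)² = 9.000
te_D = (2 + 4·8 + 20)/6 = 54/6 = 9; σ²_D = ((20−2)/6)² = 9.000
te_E = (7 + 4·13 + 19)/6 = 78/6 = 13; σ²_E = ((19−7)/6)² = 4.000
te_F = (5 + 4·7 + 9)/6 = 42/6 = 7; σ²_F = ((9−5)/6)² = 0.444

Forward pass:
ES_A = 0; EF_A = 11
ES_B = 11; EF_B = 11+15 = 26
ES_C = max(EF_A=11, EF_B=26) = 26; EF_C = 26+12 = 38
ES_D = 26; EF_D = 26+9 = 35
ES_E = 26; EF_E = 26+13 = 39
ES_F = max(EF_C=38, EF_D=35, EF_E=39) = 39; EF_F = 39+7 = 46
Expected project duration μ = 46 days. Critical path: A → B → E → F.

Variance along critical path = 9.000 + 11.111 + 4.000 + 0.444 = 24.556
σ = √24.556 = 4.955 days

4.96 days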